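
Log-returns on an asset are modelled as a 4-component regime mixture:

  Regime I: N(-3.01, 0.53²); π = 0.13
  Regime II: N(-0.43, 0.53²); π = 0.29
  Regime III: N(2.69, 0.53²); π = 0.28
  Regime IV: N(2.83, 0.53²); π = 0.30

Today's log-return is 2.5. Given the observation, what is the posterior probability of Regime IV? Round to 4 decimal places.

0.4849

Apply Bayes' rule: the posterior for each component is proportional to its prior times its likelihood at x.
Normal densities:
  f_I = (1/(0.53·√(2π)))·exp(−(2.5−-3.01)²/(2·0.53²)) = 0.752721·exp(-54.04076) = 2.55287e-24
  f_II = (1/(0.53·√(2π)))·exp(−(2.5−-0.43)²/(2·0.53²)) = 0.752721·exp(-15.28106) = 1.73842e-07
  f_III = (1/(0.53·√(2π)))·exp(−(2.5−2.69)²/(2·0.53²)) = 0.752721·exp(-0.06426) = 0.705874
  f_IV = (1/(0.53·√(2π)))·exp(−(2.5−2.83)²/(2·0.53²)) = 0.752721·exp(-0.19384) = 0.620083
Weight by the priors:
  P(Z=I)·f_I = 0.13 × 2.55287e-24 = 3.31874e-25
  P(Z=II)·f_II = 0.29 × 1.73842e-07 = 5.04141e-08
  P(Z=III)·f_III = 0.28 × 0.705874 = 0.197645
  P(Z=IV)·f_IV = 0.30 × 0.620083 = 0.186025
Denominator: 3.31874e-25 + 5.04141e-08 + 0.197645 + 0.186025 = 0.38367
P(Regime IV | 2.5) ≈ 0.4849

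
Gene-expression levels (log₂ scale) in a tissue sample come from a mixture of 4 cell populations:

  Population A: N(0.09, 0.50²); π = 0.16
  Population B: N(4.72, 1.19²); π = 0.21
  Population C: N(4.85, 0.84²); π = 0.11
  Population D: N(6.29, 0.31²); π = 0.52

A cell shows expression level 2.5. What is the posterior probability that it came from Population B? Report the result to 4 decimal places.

Posterior ∝ prior × likelihood, so P(k | x) ∝ w_k f_k(x); normalise over all components.
Evaluate each component's likelihood at the observed value:
  p_A = 7.19596e-06
  p_B = 0.0588347
  p_C = 0.00948616
  p_D = 4.49237e-33
Prior × likelihood for each component:
  w_A·p_A = 0.16 × 7.19596e-06 = 1.15135e-06
  w_B·p_B = 0.21 × 0.0588347 = 0.0123553
  w_C·p_C = 0.11 × 0.00948616 = 0.00104348
  w_D·p_D = 0.52 × 4.49237e-33 = 2.33603e-33
Sum: 1.15135e-06 + 0.0123553 + 0.00104348 + 2.33603e-33 = 0.0133999
Responsibility of Population B: 0.0123553 / 0.0133999 ≈ 0.9220

0.9220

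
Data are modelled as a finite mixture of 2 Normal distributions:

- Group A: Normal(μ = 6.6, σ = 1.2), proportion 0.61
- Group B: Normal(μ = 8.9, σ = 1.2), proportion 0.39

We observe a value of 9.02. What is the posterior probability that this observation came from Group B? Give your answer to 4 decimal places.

0.8294

P(component k | x) = w_k·f_k(x) / marginal(x), where marginal(x) = Σ_j w_j·f_j(x).
Component likelihoods at x = 9.02:
  L_A = (1/(1.2·√(2π)))·exp(−(9.02−6.6)²/(2·1.2²)) = 0.332452·exp(-2.03347) = 0.0435114
  L_B = (1/(1.2·√(2π)))·exp(−(9.02−8.9)²/(2·1.2²)) = 0.332452·exp(-0.00500) = 0.330794
Multiply by the mixture weights:
  w_A·L_A = 0.61 × 0.0435114 = 0.026542
  w_B·L_B = 0.39 × 0.330794 = 0.12901
Denominator: 0.026542 + 0.12901 = 0.155552
P(Group B | data) = 0.12901 / 0.155552 ≈ 0.8294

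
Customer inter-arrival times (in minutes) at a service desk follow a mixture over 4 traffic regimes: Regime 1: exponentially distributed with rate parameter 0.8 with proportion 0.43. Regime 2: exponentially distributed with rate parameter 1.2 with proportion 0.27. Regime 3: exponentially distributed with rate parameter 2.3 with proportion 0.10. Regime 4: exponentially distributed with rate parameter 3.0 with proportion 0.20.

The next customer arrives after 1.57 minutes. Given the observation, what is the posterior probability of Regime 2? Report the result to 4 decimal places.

Posterior ∝ prior × likelihood, so P(k | x) ∝ P(Z=k) f_k(x); normalise over all components.
Component likelihoods at x = 1.57 minutes:
  L_1 = 0.8·e^(−0.8·1.57) = 0.8·e^(−1.2560) = 0.227833
  L_2 = 1.2·e^(−1.2·1.57) = 1.2·e^(−1.8840) = 0.182377
  L_3 = 2.3·e^(−2.3·1.57) = 2.3·e^(−3.6110) = 0.0621571
  L_4 = 3.0·e^(−3.0·1.57) = 3.0·e^(−4.7100) = 0.0270143
Prior × likelihood for each component:
  P(Z=1)·L_1 = 0.43 × 0.227833 = 0.0979681
  P(Z=2)·L_2 = 0.27 × 0.182377 = 0.0492418
  P(Z=3)·L_3 = 0.10 × 0.0621571 = 0.00621571
  P(Z=4)·L_4 = 0.20 × 0.0270143 = 0.00540287
Evidence: 0.0979681 + 0.0492418 + 0.00621571 + 0.00540287 = 0.158828
P(Regime 2 | data) ≈ 0.3100

0.3100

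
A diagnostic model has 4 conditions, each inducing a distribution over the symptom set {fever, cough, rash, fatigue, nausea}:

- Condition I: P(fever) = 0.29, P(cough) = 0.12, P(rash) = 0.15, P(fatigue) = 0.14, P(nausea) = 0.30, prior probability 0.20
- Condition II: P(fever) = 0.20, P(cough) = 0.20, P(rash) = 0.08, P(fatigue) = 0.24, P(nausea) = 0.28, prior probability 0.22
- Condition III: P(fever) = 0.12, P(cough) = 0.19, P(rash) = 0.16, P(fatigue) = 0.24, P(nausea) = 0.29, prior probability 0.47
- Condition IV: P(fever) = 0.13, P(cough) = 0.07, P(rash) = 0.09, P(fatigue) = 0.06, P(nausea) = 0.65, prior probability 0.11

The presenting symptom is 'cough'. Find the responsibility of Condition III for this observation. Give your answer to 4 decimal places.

P(component k | x) = π_k·f_k(x) / marginal(x), where marginal(x) = Σ_j π_j·f_j(x).
Component likelihoods at x = 'cough':
  L_I = 0.12
  L_II = 0.2
  L_III = 0.19
  L_IV = 0.07
Prior × likelihood for each component:
  π_I·L_I = 0.20 × 0.12 = 0.024
  π_II·L_II = 0.22 × 0.2 = 0.044
  π_III·L_III = 0.47 × 0.19 = 0.0893
  π_IV·L_IV = 0.11 × 0.07 = 0.0077
Evidence: 0.024 + 0.044 + 0.0893 + 0.0077 = 0.165
So the posterior for Condition III is 0.0893 / 0.165 ≈ 0.5412.

0.5412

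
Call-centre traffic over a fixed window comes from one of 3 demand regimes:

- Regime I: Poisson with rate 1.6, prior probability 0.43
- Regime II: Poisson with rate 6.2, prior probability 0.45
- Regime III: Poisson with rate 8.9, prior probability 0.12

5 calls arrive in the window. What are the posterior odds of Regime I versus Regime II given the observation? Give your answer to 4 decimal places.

Posterior odds = (π_i f_i(x)) / (π_j f_j(x)); the normalising sum cancels.
Poisson probabilities:
  f_I = 0.017642
  f_II = 0.154936
  f_III = 0.063467
0.00758605 / 0.0697211 ≈ 0.1088

0.1088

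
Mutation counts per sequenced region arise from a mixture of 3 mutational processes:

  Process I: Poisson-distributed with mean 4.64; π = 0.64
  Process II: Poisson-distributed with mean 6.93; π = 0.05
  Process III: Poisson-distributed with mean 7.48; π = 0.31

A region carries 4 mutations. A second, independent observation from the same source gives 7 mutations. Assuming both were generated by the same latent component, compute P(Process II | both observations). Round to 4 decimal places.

Posterior ∝ prior × likelihood, so P(k | x) ∝ π_k f_k(x); normalise over all components.
Since both observations come from the same component, the likelihood for component k is f_k(x₁)·f_k(x₂).
  p_I = [e^(−4.64)·4.64^4/4! = 0.186524] × [0.0887297] = 0.0165502
  p_II = [e^(−6.93)·6.93^4/4! = 0.0939855] × [0.14895] = 0.0139992
  p_III = [e^(−7.48)·7.48^4/4! = 0.0735991] × [0.146676] = 0.0107952
Unnormalised posteriors:
  π_I·p_I = 0.64 × 0.0165502 = 0.0105921
  π_II·p_II = 0.05 × 0.0139992 = 0.000699958
  π_III·p_III = 0.31 × 0.0107952 = 0.00334651
Normaliser: 0.0105921 + 0.000699958 + 0.00334651 = 0.0146386
P(Process II | x) = 0.000699958 / 0.0146386 ≈ 0.0478

0.0478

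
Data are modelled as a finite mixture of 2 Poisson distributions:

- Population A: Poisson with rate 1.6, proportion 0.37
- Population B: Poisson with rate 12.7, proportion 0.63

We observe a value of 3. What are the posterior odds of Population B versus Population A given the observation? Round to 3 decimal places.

0.013

Only the two components matter; the odds are (P(Z=i) f_i(x)) / (P(Z=j) f_j(x)).
Evaluate each component's likelihood at the observed value:
  L_A = 0.137828
  L_B = 0.00104165
Posterior odds = (P(Z=B)·L_B) / (P(Z=A)·L_A) = (0.63·0.00104165) / (0.37·0.137828) = 0.000656237 / 0.0509964 ≈ 0.013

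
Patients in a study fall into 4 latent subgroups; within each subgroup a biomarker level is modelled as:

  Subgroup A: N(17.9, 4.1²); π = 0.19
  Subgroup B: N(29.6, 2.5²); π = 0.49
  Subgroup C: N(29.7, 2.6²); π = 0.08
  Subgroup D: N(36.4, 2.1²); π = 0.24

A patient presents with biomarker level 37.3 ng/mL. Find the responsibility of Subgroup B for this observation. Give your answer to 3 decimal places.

Posterior ∝ prior × likelihood, so P(k | x) ∝ P(Z=k) f_k(x); normalise over all components.
Component likelihoods at x = 37.3 ng/mL:
  L_A = 1.33784e-06
  L_B = 0.00139003
  L_C = 0.00214066
  L_D = 0.173303
Prior × likelihood for each component:
  P(Z=A)·L_A = 0.19 × 1.33784e-06 = 2.5419e-07
  P(Z=B)·L_B = 0.49 × 0.00139003 = 0.000681115
  P(Z=C)·L_C = 0.08 × 0.00214066 = 0.000171253
  P(Z=D)·L_D = 0.24 × 0.173303 = 0.0415928
Sum: 2.5419e-07 + 0.000681115 + 0.000171253 + 0.0415928 = 0.0424454
So the posterior for Subgroup B is 0.000681115 / 0.0424454 ≈ 0.016.

0.016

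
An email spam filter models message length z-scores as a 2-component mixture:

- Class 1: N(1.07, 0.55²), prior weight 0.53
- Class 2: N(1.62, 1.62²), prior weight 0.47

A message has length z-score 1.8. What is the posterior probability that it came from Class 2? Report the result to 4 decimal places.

0.4193

By Bayes' theorem, P(k | x) = P(Z=k) f_k(x) / Σ_j P(Z=j) f_j(x).
Component likelihoods at x = 1.8:
  p_1 = 0.300614
  p_2 = 0.244745
Weight by the priors:
  P(Z=1)·p_1 = 0.53 × 0.300614 = 0.159325
  P(Z=2)·p_2 = 0.47 × 0.244745 = 0.11503
Denominator: 0.159325 + 0.11503 = 0.274356
P(Class 2 | the observation) ≈ 0.4193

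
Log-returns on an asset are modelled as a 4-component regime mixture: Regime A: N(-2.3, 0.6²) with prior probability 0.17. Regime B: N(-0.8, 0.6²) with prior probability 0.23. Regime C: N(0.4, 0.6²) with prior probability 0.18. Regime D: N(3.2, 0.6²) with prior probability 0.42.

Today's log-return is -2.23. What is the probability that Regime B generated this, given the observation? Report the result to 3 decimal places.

Apply Bayes' rule: the posterior for each component is proportional to its prior times its likelihood at x.
Normal densities:
  p_A = (1/(0.6·√(2π)))·exp(−(-2.23−-2.3)²/(2·0.6²)) = 0.664904·exp(-0.00681) = 0.660394
  p_B = (1/(0.6·√(2π)))·exp(−(-2.23−-0.8)²/(2·0.6²)) = 0.664904·exp(-2.84014) = 0.0388421
  p_C = (1/(0.6·√(2π)))·exp(−(-2.23−0.4)²/(2·0.6²)) = 0.664904·exp(-9.60681) = 4.47277e-05
  p_D = (1/(0.6·√(2π)))·exp(−(-2.23−3.2)²/(2·0.6²)) = 0.664904·exp(-40.95125) = 1.09108e-18
Weight by the priors:
  π_A·p_A = 0.17 × 0.660394 = 0.112267
  π_B·p_B = 0.23 × 0.0388421 = 0.00893367
  π_C·p_C = 0.18 × 4.47277e-05 = 8.05098e-06
  π_D·p_D = 0.42 × 1.09108e-18 = 4.58254e-19
Denominator: 0.112267 + 0.00893367 + 8.05098e-06 + 4.58254e-19 = 0.121209
Responsibility of Regime B: 0.00893367 / 0.121209 ≈ 0.074

0.074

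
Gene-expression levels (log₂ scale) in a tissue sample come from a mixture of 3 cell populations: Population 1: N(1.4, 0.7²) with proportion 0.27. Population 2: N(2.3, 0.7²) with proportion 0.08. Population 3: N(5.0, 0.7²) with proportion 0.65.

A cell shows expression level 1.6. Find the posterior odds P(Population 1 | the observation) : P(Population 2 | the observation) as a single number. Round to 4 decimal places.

5.3419

Posterior odds = (w_i f_i(x)) / (w_j f_j(x)); the normalising sum cancels.
Component likelihoods at x = 1.6:
  L_1 = 0.547124
  L_2 = 0.345672
  L_3 = 4.29447e-06
Posterior odds = (w_1·L_1) / (w_2·L_2) = (0.27·0.547124) / (0.08·0.345672) = 0.147723 / 0.0276538 ≈ 5.3419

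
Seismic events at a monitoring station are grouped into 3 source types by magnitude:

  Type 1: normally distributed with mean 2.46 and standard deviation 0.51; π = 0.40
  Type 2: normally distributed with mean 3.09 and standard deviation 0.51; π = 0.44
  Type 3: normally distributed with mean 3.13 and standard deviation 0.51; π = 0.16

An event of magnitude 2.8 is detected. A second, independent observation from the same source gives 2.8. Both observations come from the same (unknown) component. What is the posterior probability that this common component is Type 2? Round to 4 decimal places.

0.4682

P(component k | x) = π_k·f_k(x) / marginal(x), where marginal(x) = Σ_j π_j·f_j(x).
Since both observations come from the same component, the likelihood for component k is f_k(x₁)·f_k(x₂).
  L_1 = [0.626369] × [0.626369] = 0.392338
  L_2 = [0.665469] × [0.665469] = 0.44285
  L_3 = [0.634488] × [0.634488] = 0.402575
Prior × likelihood for each component:
  π_1·L_1 = 0.40 × 0.392338 = 0.156935
  π_2·L_2 = 0.44 × 0.44285 = 0.194854
  π_3·L_3 = 0.16 × 0.402575 = 0.0644121
Marginal: 0.156935 + 0.194854 + 0.0644121 = 0.416201
So the posterior for Type 2 is 0.194854 / 0.416201 ≈ 0.4682.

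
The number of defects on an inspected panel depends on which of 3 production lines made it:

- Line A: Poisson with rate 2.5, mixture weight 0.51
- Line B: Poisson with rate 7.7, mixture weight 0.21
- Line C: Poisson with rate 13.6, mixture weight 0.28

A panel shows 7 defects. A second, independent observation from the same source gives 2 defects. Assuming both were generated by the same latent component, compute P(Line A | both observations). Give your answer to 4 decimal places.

P(component k | x) = π_k·f_k(x) / marginal(x), where marginal(x) = Σ_j π_j·f_j(x).
Since both observations come from the same component, the likelihood for component k is f_k(x₁)·f_k(x₂).
  L_A = [e^(−2.5)·2.5^7/7! = 0.00994062] × [0.256516] = 0.00254992
  L_B = [e^(−7.7)·7.7^7/7! = 0.144191] × [0.0134241] = 0.00193562
  L_C = [e^(−13.6)·13.6^7/7! = 0.0211805] × [0.000114721] = 2.42985e-06
Weight by the priors:
  π_A·L_A = 0.51 × 0.00254992 = 0.00130046
  π_B·L_B = 0.21 × 0.00193562 = 0.000406481
  π_C·L_C = 0.28 × 2.42985e-06 = 6.80358e-07
Evidence: 0.00130046 + 0.000406481 + 6.80358e-07 = 0.00170762
Responsibility of Line A: 0.00130046 / 0.00170762 ≈ 0.7616

0.7616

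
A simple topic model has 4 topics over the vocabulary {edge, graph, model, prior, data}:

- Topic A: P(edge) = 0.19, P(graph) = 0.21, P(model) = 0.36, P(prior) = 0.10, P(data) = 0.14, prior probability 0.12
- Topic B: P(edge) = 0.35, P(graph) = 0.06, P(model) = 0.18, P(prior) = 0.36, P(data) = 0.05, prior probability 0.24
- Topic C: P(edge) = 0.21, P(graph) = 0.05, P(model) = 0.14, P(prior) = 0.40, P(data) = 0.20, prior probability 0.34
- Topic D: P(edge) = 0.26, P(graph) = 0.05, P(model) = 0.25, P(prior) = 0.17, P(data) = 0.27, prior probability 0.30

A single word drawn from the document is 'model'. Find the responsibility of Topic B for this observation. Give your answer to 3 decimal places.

Apply Bayes' rule: the posterior for each component is proportional to its prior times its likelihood at x.
Component likelihoods at x = 'model':
  L_A = 0.36
  L_B = 0.18
  L_C = 0.14
  L_D = 0.25
Prior × likelihood for each component:
  π_A·L_A = 0.12 × 0.36 = 0.0432
  π_B·L_B = 0.24 × 0.18 = 0.0432
  π_C·L_C = 0.34 × 0.14 = 0.0476
  π_D·L_D = 0.30 × 0.25 = 0.075
Marginal: 0.0432 + 0.0432 + 0.0476 + 0.075 = 0.209
So the posterior for Topic B is 0.0432 / 0.209 ≈ 0.207.

0.207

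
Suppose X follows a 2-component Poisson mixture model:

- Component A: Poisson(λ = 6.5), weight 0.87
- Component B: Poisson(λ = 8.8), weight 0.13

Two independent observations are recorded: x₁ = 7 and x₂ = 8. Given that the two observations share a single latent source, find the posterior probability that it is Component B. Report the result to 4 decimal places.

P(component k | x) = π_k·f_k(x) / marginal(x), where marginal(x) = Σ_j π_j·f_j(x).
Since both observations come from the same component, the likelihood for component k is f_k(x₁)·f_k(x₂).
  f_A = [e^(−6.5)·6.5^7/7! = 0.146234] × [0.118815] = 0.0173748
  f_B = [e^(−8.8)·8.8^7/7! = 0.122224] × [0.134446] = 0.0164326
Multiply by the mixture weights:
  π_A·f_A = 0.87 × 0.0173748 = 0.0151161
  π_B·f_B = 0.13 × 0.0164326 = 0.00213624
Normaliser: 0.0151161 + 0.00213624 = 0.0172524
P(Component B | x) = 0.00213624 / 0.0172524 ≈ 0.1238

0.1238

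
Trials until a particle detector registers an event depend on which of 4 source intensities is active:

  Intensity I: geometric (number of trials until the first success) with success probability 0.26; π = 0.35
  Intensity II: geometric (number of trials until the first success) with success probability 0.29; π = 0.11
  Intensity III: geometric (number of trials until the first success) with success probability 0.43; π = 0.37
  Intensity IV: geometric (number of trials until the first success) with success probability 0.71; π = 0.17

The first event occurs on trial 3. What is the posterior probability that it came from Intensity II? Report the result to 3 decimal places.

0.126

P(component k | x) = π_k·f_k(x) / marginal(x), where marginal(x) = Σ_j π_j·f_j(x).
Geometric probabilities:
  p_I = 0.142376
  p_II = 0.146189
  p_III = 0.139707
  p_IV = 0.059711
Unnormalised posteriors:
  π_I·p_I = 0.35 × 0.142376 = 0.0498316
  π_II·p_II = 0.11 × 0.146189 = 0.0160808
  π_III·p_III = 0.37 × 0.139707 = 0.0516916
  π_IV·p_IV = 0.17 × 0.059711 = 0.0101509
Marginal: 0.0498316 + 0.0160808 + 0.0516916 + 0.0101509 = 0.127755
So the posterior for Intensity II is 0.0160808 / 0.127755 ≈ 0.126.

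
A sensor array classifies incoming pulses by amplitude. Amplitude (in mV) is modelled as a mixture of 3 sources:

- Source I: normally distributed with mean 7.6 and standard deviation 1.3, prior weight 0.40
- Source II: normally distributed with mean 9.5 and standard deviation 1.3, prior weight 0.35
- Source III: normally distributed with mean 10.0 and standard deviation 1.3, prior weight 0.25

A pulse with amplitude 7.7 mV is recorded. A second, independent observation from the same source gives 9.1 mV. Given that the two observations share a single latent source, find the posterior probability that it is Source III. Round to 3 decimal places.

0.110

Apply Bayes' rule: the posterior for each component is proportional to its prior times its likelihood at x.
Since both observations come from the same component, the likelihood for component k is f_k(x₁)·f_k(x₂).
  L_I = [(1/(1.3·√(2π)))·exp(−(7.7−7.6)²/(2·1.3²)) = 0.306879·exp(-0.00296) = 0.305972] × [0.157712] = 0.0482555
  L_II = [(1/(1.3·√(2π)))·exp(−(7.7−9.5)²/(2·1.3²)) = 0.306879·exp(-0.95858) = 0.117669] × [0.29269] = 0.0344405
  L_III = [(1/(1.3·√(2π)))·exp(−(7.7−10.0)²/(2·1.3²)) = 0.306879·exp(-1.56509) = 0.064159] × [0.241485] = 0.0154934
Multiply by the mixture weights:
  π_I·L_I = 0.40 × 0.0482555 = 0.0193022
  π_II·L_II = 0.35 × 0.0344405 = 0.0120542
  π_III·L_III = 0.25 × 0.0154934 = 0.00387336
Marginal: 0.0193022 + 0.0120542 + 0.00387336 = 0.0352297
P(Source III | x) ≈ 0.110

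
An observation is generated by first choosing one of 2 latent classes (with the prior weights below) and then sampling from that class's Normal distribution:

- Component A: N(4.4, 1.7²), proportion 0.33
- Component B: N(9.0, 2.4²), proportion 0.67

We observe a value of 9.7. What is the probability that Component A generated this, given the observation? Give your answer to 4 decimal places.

0.0056

Apply Bayes' rule: the posterior for each component is proportional to its prior times its likelihood at x.
Component likelihoods at x = 9.7:
  f_A = 0.00181907
  f_B = 0.159304
Multiply by the mixture weights:
  π_A·f_A = 0.33 × 0.00181907 = 0.000600294
  π_B·f_B = 0.67 × 0.159304 = 0.106734
Evidence: 0.000600294 + 0.106734 = 0.107334
So the posterior for Component A is 0.000600294 / 0.107334 ≈ 0.0056.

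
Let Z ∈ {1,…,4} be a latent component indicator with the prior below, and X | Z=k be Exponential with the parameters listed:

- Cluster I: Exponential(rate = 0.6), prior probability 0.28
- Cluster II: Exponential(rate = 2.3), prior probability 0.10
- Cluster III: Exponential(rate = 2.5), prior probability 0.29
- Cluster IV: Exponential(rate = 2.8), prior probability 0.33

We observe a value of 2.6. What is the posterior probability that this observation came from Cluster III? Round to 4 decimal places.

0.0290

Posterior ∝ prior × likelihood, so P(k | x) ∝ P(Z=k) f_k(x); normalise over all components.
Evaluate each component's likelihood at the observed value:
  f_I = 0.6·e^(−0.6·2.6) = 0.6·e^(−1.5600) = 0.126082
  f_II = 2.3·e^(−2.3·2.6) = 2.3·e^(−5.9800) = 0.0058163
  f_III = 2.5·e^(−2.5·2.6) = 2.5·e^(−6.5000) = 0.0037586
  f_IV = 2.8·e^(−2.8·2.6) = 2.8·e^(−7.2800) = 0.00192972
Multiply by the mixture weights:
  P(Z=I)·f_I = 0.28 × 0.126082 = 0.0353029
  P(Z=II)·f_II = 0.10 × 0.0058163 = 0.00058163
  P(Z=III)·f_III = 0.29 × 0.0037586 = 0.00108999
  P(Z=IV)·f_IV = 0.33 × 0.00192972 = 0.000636807
Marginal: 0.0353029 + 0.00058163 + 0.00108999 + 0.000636807 = 0.0376113
P(Cluster III | 2.6) = 0.00108999 / 0.0376113 ≈ 0.0290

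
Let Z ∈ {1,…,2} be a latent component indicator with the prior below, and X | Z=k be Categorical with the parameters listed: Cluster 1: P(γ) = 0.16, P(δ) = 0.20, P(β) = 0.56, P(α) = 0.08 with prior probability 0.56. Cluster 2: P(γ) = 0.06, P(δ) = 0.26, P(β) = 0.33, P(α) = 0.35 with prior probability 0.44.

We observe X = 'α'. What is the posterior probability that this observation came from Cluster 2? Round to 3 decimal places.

0.775

Apply Bayes' rule: the posterior for each component is proportional to its prior times its likelihood at x.
Component likelihoods at x = 'α':
  p_1 = 0.08
  p_2 = 0.35
Unnormalised posteriors:
  π_1·p_1 = 0.56 × 0.08 = 0.0448
  π_2·p_2 = 0.44 × 0.35 = 0.154
Marginal: 0.0448 + 0.154 = 0.1988
P(Cluster 2 | 'α') ≈ 0.775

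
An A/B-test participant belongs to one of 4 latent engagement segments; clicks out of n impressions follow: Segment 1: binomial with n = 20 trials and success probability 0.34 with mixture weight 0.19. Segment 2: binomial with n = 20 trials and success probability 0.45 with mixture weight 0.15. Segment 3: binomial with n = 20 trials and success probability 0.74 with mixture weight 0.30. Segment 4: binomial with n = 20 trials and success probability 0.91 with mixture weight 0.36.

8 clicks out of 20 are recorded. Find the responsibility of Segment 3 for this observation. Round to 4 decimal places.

0.0060

By Bayes' theorem, P(k | x) = P(Z=k) f_k(x) / Σ_j P(Z=j) f_j(x).
Component likelihoods at x = 8 clicks out of 20:
  L_1 = 0.153683
  L_2 = 0.1623
  L_3 = 0.00108094
  L_4 = 1.67305e-08
Multiply by the mixture weights:
  P(Z=1)·L_1 = 0.19 × 0.153683 = 0.0291998
  P(Z=2)·L_2 = 0.15 × 0.1623 = 0.0243451
  P(Z=3)·L_3 = 0.30 × 0.00108094 = 0.000324282
  P(Z=4)·L_4 = 0.36 × 1.67305e-08 = 6.02297e-09
Sum: 0.0291998 + 0.0243451 + 0.000324282 + 6.02297e-09 = 0.0538691
So the posterior for Segment 3 is 0.000324282 / 0.0538691 ≈ 0.0060.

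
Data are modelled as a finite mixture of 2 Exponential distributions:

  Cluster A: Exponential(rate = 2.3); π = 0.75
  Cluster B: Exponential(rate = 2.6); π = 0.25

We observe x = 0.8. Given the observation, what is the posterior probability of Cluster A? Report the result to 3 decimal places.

0.771

P(component k | x) = P(Z=k)·f_k(x) / marginal(x), where marginal(x) = Σ_j P(Z=j)·f_j(x).
Exponential densities:
  L_A = 2.3·e^(−2.3·0.8) = 2.3·e^(−1.8400) = 0.36528
  L_B = 2.6·e^(−2.6·0.8) = 2.6·e^(−2.0800) = 0.324819
Multiply by the mixture weights:
  P(Z=A)·L_A = 0.75 × 0.36528 = 0.27396
  P(Z=B)·L_B = 0.25 × 0.324819 = 0.0812046
Marginal: 0.27396 + 0.0812046 = 0.355165
So the posterior for Cluster A is 0.27396 / 0.355165 ≈ 0.771.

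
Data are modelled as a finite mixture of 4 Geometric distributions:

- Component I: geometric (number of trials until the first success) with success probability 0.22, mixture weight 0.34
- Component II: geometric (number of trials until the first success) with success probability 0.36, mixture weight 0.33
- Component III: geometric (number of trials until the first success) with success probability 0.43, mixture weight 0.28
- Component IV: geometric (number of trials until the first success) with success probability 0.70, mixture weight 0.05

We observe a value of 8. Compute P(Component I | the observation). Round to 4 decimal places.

0.6340

By Bayes' theorem, P(k | x) = π_k f_k(x) / Σ_j π_j f_j(x).
Geometric probabilities:
  f_I = 0.0386443
  f_II = 0.015833
  f_III = 0.00840606
  f_IV = 0.00015309
Prior × likelihood for each component:
  π_I·f_I = 0.34 × 0.0386443 = 0.013139
  π_II·f_II = 0.33 × 0.015833 = 0.00522488
  π_III·f_III = 0.28 × 0.00840606 = 0.0023537
  π_IV·f_IV = 0.05 × 0.00015309 = 7.6545e-06
Denominator: 0.013139 + 0.00522488 + 0.0023537 + 7.6545e-06 = 0.0207253
So the posterior for Component I is 0.013139 / 0.0207253 ≈ 0.6340.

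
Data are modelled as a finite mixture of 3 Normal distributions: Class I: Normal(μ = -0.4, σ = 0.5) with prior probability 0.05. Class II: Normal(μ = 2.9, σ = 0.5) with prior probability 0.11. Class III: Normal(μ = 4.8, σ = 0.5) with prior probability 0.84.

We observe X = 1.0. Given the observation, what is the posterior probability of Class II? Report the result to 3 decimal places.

Posterior ∝ prior × likelihood, so P(k | x) ∝ π_k f_k(x); normalise over all components.
Evaluate each component's likelihood at the observed value:
  p_I = 0.0158309
  p_II = 0.000583894
  p_III = 2.28831e-13
Weight by the priors:
  π_I·p_I = 0.05 × 0.0158309 = 0.000791545
  π_II·p_II = 0.11 × 0.000583894 = 6.42283e-05
  π_III·p_III = 0.84 × 2.28831e-13 = 1.92218e-13
Normaliser: 0.000791545 + 6.42283e-05 + 1.92218e-13 = 0.000855773
So the posterior for Class II is 6.42283e-05 / 0.000855773 ≈ 0.075.

0.075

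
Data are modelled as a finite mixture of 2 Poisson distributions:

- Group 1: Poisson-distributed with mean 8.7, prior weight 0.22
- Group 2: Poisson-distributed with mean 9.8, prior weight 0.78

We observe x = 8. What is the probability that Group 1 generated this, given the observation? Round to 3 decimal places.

0.246

By Bayes' theorem, P(k | x) = π_k f_k(x) / Σ_j π_j f_j(x).
Poisson probabilities:
  L_1 = e^(−8.7)·8.7^8/8! = 0.135604
  L_2 = e^(−9.8)·9.8^8/8! = 0.117004
Unnormalised posteriors:
  π_1·L_1 = 0.22 × 0.135604 = 0.0298328
  π_2·L_2 = 0.78 × 0.117004 = 0.0912634
Normaliser: 0.0298328 + 0.0912634 = 0.121096
Responsibility of Group 1: 0.0298328 / 0.121096 ≈ 0.246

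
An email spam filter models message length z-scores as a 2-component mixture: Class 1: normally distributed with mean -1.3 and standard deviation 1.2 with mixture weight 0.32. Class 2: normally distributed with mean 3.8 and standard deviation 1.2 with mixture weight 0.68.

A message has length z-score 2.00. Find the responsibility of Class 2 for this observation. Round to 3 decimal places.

P(component k | x) = w_k·f_k(x) / marginal(x), where marginal(x) = Σ_j w_j·f_j(x).
Evaluate each component's likelihood at the observed value:
  f_1 = (1/(1.2·√(2π)))·exp(−(2.00−-1.3)²/(2·1.2²)) = 0.332452·exp(-3.78125) = 0.00757797
  f_2 = (1/(1.2·√(2π)))·exp(−(2.00−3.8)²/(2·1.2²)) = 0.332452·exp(-1.12500) = 0.107931
Unnormalised posteriors:
  w_1·f_1 = 0.32 × 0.00757797 = 0.00242495
  w_2·f_2 = 0.68 × 0.107931 = 0.0733933
Sum: 0.00242495 + 0.0733933 = 0.0758183
P(Class 2 | x) ≈ 0.968

0.968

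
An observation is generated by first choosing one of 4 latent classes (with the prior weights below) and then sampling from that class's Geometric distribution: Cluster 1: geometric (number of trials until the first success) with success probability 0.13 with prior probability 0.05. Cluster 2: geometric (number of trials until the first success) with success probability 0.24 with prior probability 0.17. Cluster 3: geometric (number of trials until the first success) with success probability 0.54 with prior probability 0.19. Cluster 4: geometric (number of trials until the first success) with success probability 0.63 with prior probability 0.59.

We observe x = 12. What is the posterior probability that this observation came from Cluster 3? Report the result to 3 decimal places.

The responsibility of component k is π_k f_k(x) divided by Σ_j π_j f_j(x).
Component likelihoods at x = 12:
  f_1 = 0.13·(1−0.13)^11 = 0.13·0.216128 = 0.0280967
  f_2 = 0.24·(1−0.24)^11 = 0.24·0.0488596 = 0.0117263
  f_3 = 0.54·(1−0.54)^11 = 0.54·0.000195135 = 0.000105373
  f_4 = 0.63·(1−0.63)^11 = 0.63·1.77918e-05 = 1.12088e-05
Multiply by the mixture weights:
  π_1·f_1 = 0.05 × 0.0280967 = 0.00140483
  π_2·f_2 = 0.17 × 0.0117263 = 0.00199347
  π_3·f_3 = 0.19 × 0.000105373 = 2.00209e-05
  π_4·f_4 = 0.59 × 1.12088e-05 = 6.6132e-06
Denominator: 0.00140483 + 0.00199347 + 2.00209e-05 + 6.6132e-06 = 0.00342494
So the posterior for Cluster 3 is 2.00209e-05 / 0.00342494 ≈ 0.006.

0.006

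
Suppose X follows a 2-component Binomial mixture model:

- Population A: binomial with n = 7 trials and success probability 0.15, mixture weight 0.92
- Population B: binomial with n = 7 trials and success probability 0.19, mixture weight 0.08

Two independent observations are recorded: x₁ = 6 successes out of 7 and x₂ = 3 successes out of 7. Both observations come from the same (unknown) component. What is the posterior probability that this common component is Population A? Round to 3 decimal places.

P(component k | x) = π_k·f_k(x) / marginal(x), where marginal(x) = Σ_j π_j·f_j(x).
Since both observations come from the same component, the likelihood for component k is f_k(x₁)·f_k(x₂).
  L_A = [6.77742e-05] × [0.061662] = 4.17909e-06
  L_B = [0.00026675] × [0.10334] = 2.7566e-05
Unnormalised posteriors:
  π_A·L_A = 0.92 × 4.17909e-06 = 3.84477e-06
  π_B·L_B = 0.08 × 2.7566e-05 = 2.20528e-06
Sum: 3.84477e-06 + 2.20528e-06 = 6.05004e-06
P(Population A | data) = 3.84477e-06 / 6.05004e-06 ≈ 0.635

0.635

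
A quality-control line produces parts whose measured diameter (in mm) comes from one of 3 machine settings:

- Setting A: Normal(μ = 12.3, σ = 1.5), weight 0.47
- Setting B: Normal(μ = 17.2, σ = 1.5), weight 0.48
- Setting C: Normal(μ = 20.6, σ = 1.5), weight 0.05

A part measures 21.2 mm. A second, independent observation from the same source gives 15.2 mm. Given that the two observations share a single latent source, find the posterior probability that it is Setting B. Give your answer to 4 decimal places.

P(component k | x) = π_k·f_k(x) / marginal(x), where marginal(x) = Σ_j π_j·f_j(x).
Since both observations come from the same component, the likelihood for component k is f_k(x₁)·f_k(x₂).
  f_A = [(1/(1.5·√(2π)))·exp(−(21.2−12.3)²/(2·1.5²)) = 0.265962·exp(-17.60222) = 6.02935e-09] × [0.0410365] = 2.47424e-10
  f_B = [(1/(1.5·√(2π)))·exp(−(21.2−17.2)²/(2·1.5²)) = 0.265962·exp(-3.55556) = 0.00759732] × [0.10934] = 0.000830692
  f_C = [(1/(1.5·√(2π)))·exp(−(21.2−20.6)²/(2·1.5²)) = 0.265962·exp(-0.08000) = 0.245513] × [0.000407935] = 0.000100153
Weight by the priors:
  π_A·f_A = 0.47 × 2.47424e-10 = 1.16289e-10
  π_B·f_B = 0.48 × 0.000830692 = 0.000398732
  π_C·f_C = 0.05 × 0.000100153 = 5.00767e-06
Sum: 1.16289e-10 + 0.000398732 + 5.00767e-06 = 0.00040374
Responsibility of Setting B: 0.000398732 / 0.00040374 ≈ 0.9876

0.9876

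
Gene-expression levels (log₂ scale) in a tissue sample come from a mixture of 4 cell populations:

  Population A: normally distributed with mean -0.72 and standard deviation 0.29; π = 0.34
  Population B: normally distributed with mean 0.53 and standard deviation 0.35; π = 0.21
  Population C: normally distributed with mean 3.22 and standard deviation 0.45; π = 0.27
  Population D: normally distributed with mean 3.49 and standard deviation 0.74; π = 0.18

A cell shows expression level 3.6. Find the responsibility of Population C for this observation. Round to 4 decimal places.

0.6358

The responsibility of component k is π_k f_k(x) divided by Σ_j π_j f_j(x).
Normal densities:
  L_A = 8.95291e-49
  L_B = 2.2386e-17
  L_C = 0.620659
  L_D = 0.533188
Weight by the priors:
  π_A·L_A = 0.34 × 8.95291e-49 = 3.04399e-49
  π_B·L_B = 0.21 × 2.2386e-17 = 4.70106e-18
  π_C·L_C = 0.27 × 0.620659 = 0.167578
  π_D·L_D = 0.18 × 0.533188 = 0.0959738
Evidence: 3.04399e-49 + 4.70106e-18 + 0.167578 + 0.0959738 = 0.263552
So the posterior for Population C is 0.167578 / 0.263552 ≈ 0.6358.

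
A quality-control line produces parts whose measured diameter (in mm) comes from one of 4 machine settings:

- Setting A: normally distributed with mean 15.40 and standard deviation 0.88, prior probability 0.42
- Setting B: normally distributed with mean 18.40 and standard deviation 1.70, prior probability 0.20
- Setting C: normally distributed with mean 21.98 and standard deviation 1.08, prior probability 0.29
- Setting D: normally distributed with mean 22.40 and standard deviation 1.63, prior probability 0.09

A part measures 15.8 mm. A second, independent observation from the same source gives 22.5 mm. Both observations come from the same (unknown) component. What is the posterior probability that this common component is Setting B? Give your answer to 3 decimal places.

The responsibility of component k is w_k f_k(x) divided by Σ_j w_j f_j(x).
Since both observations come from the same component, the likelihood for component k is f_k(x₁)·f_k(x₂).
  f_A = [(1/(0.88·√(2π)))·exp(−(15.8−15.40)²/(2·0.88²)) = 0.453344·exp(-0.10331) = 0.408848] × [3.31976e-15] = 1.35728e-15
  f_B = [(1/(1.70·√(2π)))·exp(−(15.8−18.40)²/(2·1.70²)) = 0.234672·exp(-1.16955) = 0.0728672] × [0.0128056] = 0.000933109
  f_C = [(1/(1.08·√(2π)))·exp(−(15.8−21.98)²/(2·1.08²)) = 0.369391·exp(-16.37191) = 2.86586e-08] × [0.328962] = 9.42759e-09
  f_D = [(1/(1.63·√(2π)))·exp(−(15.8−22.40)²/(2·1.63²)) = 0.244750·exp(-8.19752) = 6.73881e-05] × [0.24429] = 1.64622e-05
Weight by the priors:
  w_A·f_A = 0.42 × 1.35728e-15 = 5.70057e-16
  w_B·f_B = 0.20 × 0.000933109 = 0.000186622
  w_C·f_C = 0.29 × 9.42759e-09 = 2.734e-09
  w_D·f_D = 0.09 × 1.64622e-05 = 1.4816e-06
Marginal: 5.70057e-16 + 0.000186622 + 2.734e-09 + 1.4816e-06 = 0.000188106
P(Setting B | data) = 0.000186622 / 0.000188106 ≈ 0.992

0.992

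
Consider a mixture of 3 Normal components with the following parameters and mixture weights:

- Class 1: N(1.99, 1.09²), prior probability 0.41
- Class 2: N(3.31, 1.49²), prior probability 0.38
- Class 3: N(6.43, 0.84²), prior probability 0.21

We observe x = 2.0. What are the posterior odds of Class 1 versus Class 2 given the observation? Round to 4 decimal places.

2.1707

Posterior odds = (π_i f_i(x)) / (π_j f_j(x)); the normalising sum cancels.
Component likelihoods at x = 2.0:
  p_1 = (1/(1.09·√(2π)))·exp(−(2.0−1.99)²/(2·1.09²)) = 0.366002·exp(-0.00004) = 0.365987
  p_2 = (1/(1.49·√(2π)))·exp(−(2.0−3.31)²/(2·1.49²)) = 0.267746·exp(-0.38649) = 0.181917
  p_3 = (1/(0.84·√(2π)))·exp(−(2.0−6.43)²/(2·0.84²)) = 0.474931·exp(-13.90653) = 4.33611e-07
Posterior odds = (π_1·p_1) / (π_2·p_2) = (0.41·0.365987) / (0.38·0.181917) = 0.150055 / 0.0691284 ≈ 2.1707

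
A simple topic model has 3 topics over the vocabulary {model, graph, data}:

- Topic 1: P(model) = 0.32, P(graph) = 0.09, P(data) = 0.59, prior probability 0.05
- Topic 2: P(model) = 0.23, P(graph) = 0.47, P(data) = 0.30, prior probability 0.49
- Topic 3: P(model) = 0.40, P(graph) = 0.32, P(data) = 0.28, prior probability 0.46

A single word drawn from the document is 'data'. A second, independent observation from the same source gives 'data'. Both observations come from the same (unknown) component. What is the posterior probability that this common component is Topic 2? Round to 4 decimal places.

Apply Bayes' rule: the posterior for each component is proportional to its prior times its likelihood at x.
Since both observations come from the same component, the likelihood for component k is f_k(x₁)·f_k(x₂).
  p_1 = [P(data | comp) = 0.59] × [0.59] = 0.3481
  p_2 = [P(data | comp) = 0.30] × [0.3] = 0.09
  p_3 = [P(data | comp) = 0.28] × [0.28] = 0.0784
Weight by the priors:
  π_1·p_1 = 0.05 × 0.3481 = 0.017405
  π_2·p_2 = 0.49 × 0.09 = 0.0441
  π_3·p_3 = 0.46 × 0.0784 = 0.036064
Evidence: 0.017405 + 0.0441 + 0.036064 = 0.097569
Responsibility of Topic 2: 0.0441 / 0.097569 ≈ 0.4520

0.4520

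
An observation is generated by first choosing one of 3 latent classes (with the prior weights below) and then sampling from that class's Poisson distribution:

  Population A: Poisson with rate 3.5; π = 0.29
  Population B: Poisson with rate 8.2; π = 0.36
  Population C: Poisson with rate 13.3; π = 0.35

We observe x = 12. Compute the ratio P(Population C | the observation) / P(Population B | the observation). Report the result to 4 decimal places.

1.9648

The posterior odds equal the prior odds times the likelihood ratio: (w_i/w_j)·(f_i(x)/f_j(x)).
Poisson probabilities:
  L_A = e^(−3.5)·3.5^12/12! = 0.000213034
  L_B = e^(−8.2)·8.2^12/12! = 0.0529925
  L_C = e^(−13.3)·13.3^12/12! = 0.107094
Posterior odds = (w_C·L_C) / (w_B·L_B) = (0.35·0.107094) / (0.36·0.0529925) = 0.037483 / 0.0190773 ≈ 1.9648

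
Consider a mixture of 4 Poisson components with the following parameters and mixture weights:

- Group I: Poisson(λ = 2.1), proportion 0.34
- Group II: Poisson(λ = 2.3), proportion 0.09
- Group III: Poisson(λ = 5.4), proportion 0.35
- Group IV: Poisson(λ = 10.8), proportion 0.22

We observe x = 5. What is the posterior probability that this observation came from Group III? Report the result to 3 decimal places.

0.712

P(component k | x) = π_k·f_k(x) / marginal(x), where marginal(x) = Σ_j π_j·f_j(x).
Poisson probabilities:
  p_I = 0.041677
  p_II = 0.053775
  p_III = 0.172821
  p_IV = 0.024978
Weight by the priors:
  π_I·p_I = 0.34 × 0.041677 = 0.0141702
  π_II·p_II = 0.09 × 0.053775 = 0.00483975
  π_III·p_III = 0.35 × 0.172821 = 0.0604875
  π_IV·p_IV = 0.22 × 0.024978 = 0.00549515
Normaliser: 0.0141702 + 0.00483975 + 0.0604875 + 0.00549515 = 0.0849926
Responsibility of Group III: 0.0604875 / 0.0849926 ≈ 0.712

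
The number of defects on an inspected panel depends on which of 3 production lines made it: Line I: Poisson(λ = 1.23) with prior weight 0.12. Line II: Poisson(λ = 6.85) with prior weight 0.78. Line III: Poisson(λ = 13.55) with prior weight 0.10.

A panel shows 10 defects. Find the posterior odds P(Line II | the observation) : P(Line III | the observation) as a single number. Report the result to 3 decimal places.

Only the two components matter; the odds are (P(Z=i) f_i(x)) / (P(Z=j) f_j(x)).
Evaluate each component's likelihood at the observed value:
  L_I = 6.38419e-07
  L_II = 0.0664088
  L_III = 0.074979
Posterior odds = (P(Z=II)·L_II) / (P(Z=III)·L_III) = (0.78·0.0664088) / (0.10·0.074979) = 0.0517988 / 0.0074979 ≈ 6.908

6.908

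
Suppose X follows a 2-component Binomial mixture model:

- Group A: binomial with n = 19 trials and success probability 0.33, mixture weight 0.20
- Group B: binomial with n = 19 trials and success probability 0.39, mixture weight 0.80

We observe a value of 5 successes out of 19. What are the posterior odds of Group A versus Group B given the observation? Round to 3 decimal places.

The posterior odds equal the prior odds times the likelihood ratio: (w_i/w_j)·(f_i(x)/f_j(x)).
Evaluate each component's likelihood at the observed value:
  p_A = C(19,5)·0.33^5·0.67^14 = 11628·0.00391354·0.00367322 = 0.167156
  p_B = C(19,5)·0.39^5·0.61^14 = 11628·0.00902242·0.000987683 = 0.103621
Posterior odds = (w_A·p_A) / (w_B·p_B) = (0.20·0.167156) / (0.80·0.103621) = 0.0334312 / 0.0828964 ≈ 0.403

0.403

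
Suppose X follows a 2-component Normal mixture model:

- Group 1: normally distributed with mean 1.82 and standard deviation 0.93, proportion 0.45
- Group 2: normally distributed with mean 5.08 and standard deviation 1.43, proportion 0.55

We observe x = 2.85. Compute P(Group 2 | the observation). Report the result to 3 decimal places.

0.303

Apply Bayes' rule: the posterior for each component is proportional to its prior times its likelihood at x.
Component likelihoods at x = 2.85:
  f_1 = 0.232312
  f_2 = 0.0826996
Weight by the priors:
  π_1·f_1 = 0.45 × 0.232312 = 0.10454
  π_2·f_2 = 0.55 × 0.0826996 = 0.0454848
Evidence: 0.10454 + 0.0454848 = 0.150025
P(Group 2 | data) = 0.0454848 / 0.150025 ≈ 0.303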